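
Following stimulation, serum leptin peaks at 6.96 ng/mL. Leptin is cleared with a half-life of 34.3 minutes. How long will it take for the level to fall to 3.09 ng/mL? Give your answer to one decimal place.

Fraction remaining = 3.09/6.96 ≈ 0.44397.
n = log₂(6.96/3.09) = ln(2.2524)/ln 2 ≈ 1.1715 half-lives.
t = n × t½ = 1.1715 × 34.3 ≈ 40.182 minutes.

40.2 minutes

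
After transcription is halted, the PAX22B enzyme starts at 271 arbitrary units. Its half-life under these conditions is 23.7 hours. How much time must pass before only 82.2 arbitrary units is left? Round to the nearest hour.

41 hours

Fraction remaining = 82.2/271 ≈ 0.30332.
n = log₂(271/82.2) = ln(3.2968)/ln 2 ≈ 1.7211 half-lives.
t = n × t½ = 1.7211 × 23.7 ≈ 40.79 hours.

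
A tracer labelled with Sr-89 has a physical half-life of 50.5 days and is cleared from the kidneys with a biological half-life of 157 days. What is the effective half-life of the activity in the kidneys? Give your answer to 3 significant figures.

1/t_eff = 1/t_phys + 1/t_biol = 1/50.5 + 1/157 = 0.026171 per day.
t_eff = 50.5 × 157 / (50.5 + 157) ≈ 38.21 days.

38.2 days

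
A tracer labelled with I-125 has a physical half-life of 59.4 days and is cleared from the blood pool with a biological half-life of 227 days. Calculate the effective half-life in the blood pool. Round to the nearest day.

47 days

1/t_eff = 1/t_phys + 1/t_biol = 1/59.4 + 1/227 = 0.02124 per day.
t_eff = 59.4 × 227 / (59.4 + 227) ≈ 47.08 days.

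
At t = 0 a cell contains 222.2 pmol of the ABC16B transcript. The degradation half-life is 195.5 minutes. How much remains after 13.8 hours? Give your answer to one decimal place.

Convert the elapsed time: 13.8 hours = 828 minutes.
Number of half-lives: n = 828/195.5 ≈ 4.2353.
Remaining = 222.2 × (1/2)^4.2353 = 222.2 × 0.053094 ≈ 11.798 pmol.

11.8 pmol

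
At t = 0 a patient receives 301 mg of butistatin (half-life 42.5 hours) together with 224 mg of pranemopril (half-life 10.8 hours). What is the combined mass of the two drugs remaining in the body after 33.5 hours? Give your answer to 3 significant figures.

200 mg

butistatin: 301 × (1/2)^(33.5/42.5) = 301 × (1/2)^0.78824 ≈ 174.29 mg.
pranemopril: 224 × (1/2)^(33.5/10.8) = 224 × (1/2)^3.1019 ≈ 26.091 mg.
Total = 174.29 + 26.091 ≈ 200.39 mg.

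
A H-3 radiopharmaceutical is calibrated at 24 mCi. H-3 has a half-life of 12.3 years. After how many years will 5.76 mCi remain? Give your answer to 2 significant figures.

Fraction remaining = 5.76/24 ≈ 0.24.
n = log₂(24/5.76) = ln(4.1667)/ln 2 ≈ 2.0589 half-lives.
t = n × t½ = 2.0589 × 12.3 ≈ 25.324 years.

25 years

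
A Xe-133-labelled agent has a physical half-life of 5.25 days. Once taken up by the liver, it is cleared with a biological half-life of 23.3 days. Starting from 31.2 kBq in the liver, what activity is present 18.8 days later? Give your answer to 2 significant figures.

1.5 kBq

1/t_eff = 1/t_phys + 1/t_biol = 1/5.25 + 1/23.3 = 0.23339 per day.
t_eff = 5.25 × 23.3 / (5.25 + 23.3) ≈ 4.2846 days.
Remaining = 31.2 × (1/2)^(18.8/4.2846) = 31.2 × (1/2)^4.3878 ≈ 1.4904 kBq.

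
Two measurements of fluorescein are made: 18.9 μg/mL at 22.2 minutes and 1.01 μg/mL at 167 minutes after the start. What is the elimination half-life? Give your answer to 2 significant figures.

34 minutes

Over Δt = 167 − 22.2 = 144.8 minutes, the level fell by a factor of 18.9/1.01 ≈ 18.713.
n = log₂(18.713) ≈ 4.226 half-lives, so t½ = 144.8/4.226 ≈ 34.264 minutes.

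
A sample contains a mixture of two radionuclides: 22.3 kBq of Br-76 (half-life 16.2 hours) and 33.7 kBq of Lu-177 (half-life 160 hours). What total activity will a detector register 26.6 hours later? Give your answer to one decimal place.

37.2 kBq

Br-76: 22.3 × (1/2)^(26.6/16.2) = 22.3 × (1/2)^1.642 ≈ 7.1453 kBq.
Lu-177: 33.7 × (1/2)^(26.6/160) = 33.7 × (1/2)^0.16625 ≈ 30.032 kBq.
Total = 7.1453 + 30.032 ≈ 37.177 kBq.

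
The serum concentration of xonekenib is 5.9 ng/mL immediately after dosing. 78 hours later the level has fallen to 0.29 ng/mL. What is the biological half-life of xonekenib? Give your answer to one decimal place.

17.9 hours

A/A₀ = 0.29/5.9 ≈ 0.049153.
n = log₂(20.345) ≈ 4.3466 half-lives elapsed in 78 hours.
t½ = 78/4.3466 ≈ 17.945 hours.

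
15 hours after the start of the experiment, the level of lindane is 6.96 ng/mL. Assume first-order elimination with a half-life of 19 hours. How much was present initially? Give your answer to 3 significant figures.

12.0 ng/mL

Number of half-lives elapsed: n = 15/19 ≈ 0.78947.
A₀ = A × 2^n = 6.96 × 2^0.78947 = 6.96 × 1.7284 ≈ 12.03 ng/mL.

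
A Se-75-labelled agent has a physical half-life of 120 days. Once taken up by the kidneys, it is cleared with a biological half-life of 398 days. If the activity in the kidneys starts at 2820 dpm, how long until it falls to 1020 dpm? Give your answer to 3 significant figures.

1/t_eff = 1/t_phys + 1/t_biol = 1/120 + 1/398 = 0.010846 per day.
t_eff = 120 × 398 / (120 + 398) ≈ 92.201 days.
n = log₂(2820/1020) ≈ 1.4671; t = 1.4671 × 92.201 ≈ 135.27 days.

135 days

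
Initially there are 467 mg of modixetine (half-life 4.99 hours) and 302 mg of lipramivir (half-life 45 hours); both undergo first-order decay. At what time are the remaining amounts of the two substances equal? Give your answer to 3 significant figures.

3.53 hours

Set 467·(1/2)^(t/4.99) = 302·(1/2)^(t/45).
Taking log₂: log₂(467/302) = t·(1/4.99 − 1/45).
log₂(1.5464) = 0.62887; 1/4.99 − 1/45 = 0.17818.
t = 0.62887 / 0.17818 ≈ 3.5295 hours.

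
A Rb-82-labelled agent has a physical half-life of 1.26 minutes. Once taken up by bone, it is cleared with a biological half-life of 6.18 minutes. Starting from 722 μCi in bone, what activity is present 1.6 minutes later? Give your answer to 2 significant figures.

250 μCi

1/t_eff = 1/t_phys + 1/t_biol = 1/1.26 + 1/6.18 = 0.95546 per minute.
t_eff = 1.26 × 6.18 / (1.26 + 6.18) ≈ 1.0466 minutes.
Remaining = 722 × (1/2)^(1.6/1.0466) = 722 × (1/2)^1.5287 ≈ 250.23 μCi.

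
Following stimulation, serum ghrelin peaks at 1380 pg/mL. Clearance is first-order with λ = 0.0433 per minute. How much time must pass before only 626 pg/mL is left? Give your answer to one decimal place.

t½ = ln 2 / λ = 0.69315 / 0.0433 ≈ 16.008 minutes.
Fraction remaining = 626/1380 ≈ 0.45362.
n = log₂(1380/626) = ln(2.2045)/ln 2 ≈ 1.1404 half-lives.
t = n × t½ = 1.1404 × 16.008 ≈ 18.256 minutes.

18.3 minutes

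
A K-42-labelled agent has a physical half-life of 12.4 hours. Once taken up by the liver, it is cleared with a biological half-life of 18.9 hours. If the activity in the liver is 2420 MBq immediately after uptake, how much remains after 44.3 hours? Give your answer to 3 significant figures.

40.1 MBq

1/t_eff = 1/t_phys + 1/t_biol = 1/12.4 + 1/18.9 = 0.13356 per hour.
t_eff = 12.4 × 18.9 / (12.4 + 18.9) ≈ 7.4875 hours.
Remaining = 2420 × (1/2)^(44.3/7.4875) = 2420 × (1/2)^5.9165 ≈ 40.066 MBq.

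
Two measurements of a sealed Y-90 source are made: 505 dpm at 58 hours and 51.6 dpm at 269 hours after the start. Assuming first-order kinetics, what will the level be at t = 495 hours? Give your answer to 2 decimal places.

Over Δt = 269 − 58 = 211 hours, the level fell by a factor of 505/51.6 ≈ 9.7868.
n = log₂(9.7868) ≈ 3.2908 half-lives, so t½ = 211/3.2908 ≈ 64.117 hours.
From t = 269 to t = 495: 51.6 × (1/2)^((495−269)/64.117) ≈ 4.4831 dpm.

4.48 dpm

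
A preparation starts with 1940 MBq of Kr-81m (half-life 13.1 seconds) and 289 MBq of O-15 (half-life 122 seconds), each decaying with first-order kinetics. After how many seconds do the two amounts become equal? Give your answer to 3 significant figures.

Set 1940·(1/2)^(t/13.1) = 289·(1/2)^(t/122).
Taking log₂: log₂(1940/289) = t·(1/13.1 − 1/122).
log₂(6.7128) = 2.7469; 1/13.1 − 1/122 = 0.068139.
t = 2.7469 / 0.068139 ≈ 40.313 seconds.

40.3 seconds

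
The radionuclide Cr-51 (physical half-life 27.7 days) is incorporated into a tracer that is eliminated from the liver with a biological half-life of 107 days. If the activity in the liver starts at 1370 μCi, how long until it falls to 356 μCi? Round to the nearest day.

43 days

1/t_eff = 1/t_phys + 1/t_biol = 1/27.7 + 1/107 = 0.045447 per day.
t_eff = 27.7 × 107 / (27.7 + 107) ≈ 22.004 days.
n = log₂(1370/356) ≈ 1.9442; t = 1.9442 × 22.004 ≈ 42.78 days.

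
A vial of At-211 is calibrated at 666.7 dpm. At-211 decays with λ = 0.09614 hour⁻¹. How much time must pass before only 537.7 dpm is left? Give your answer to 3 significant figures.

t½ = ln 2 / λ = 0.69315 / 0.09614 ≈ 7.2098 hours.
Fraction remaining = 537.7/666.7 ≈ 0.80651.
n = log₂(666.7/537.7) = ln(1.2399)/ln 2 ≈ 0.31024 half-lives.
t = n × t½ = 0.31024 × 7.2098 ≈ 2.2367 hours.

2.24 hours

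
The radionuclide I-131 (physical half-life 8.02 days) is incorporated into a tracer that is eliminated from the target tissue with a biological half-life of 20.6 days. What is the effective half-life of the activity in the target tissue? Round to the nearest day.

6 days

1/t_eff = 1/t_phys + 1/t_biol = 1/8.02 + 1/20.6 = 0.17323 per day.
t_eff = 8.02 × 20.6 / (8.02 + 20.6) ≈ 5.7726 days.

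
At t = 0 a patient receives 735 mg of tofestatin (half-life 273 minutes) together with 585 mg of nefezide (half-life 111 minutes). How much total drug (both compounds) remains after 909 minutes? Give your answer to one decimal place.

tofestatin: 735 × (1/2)^(909/273) = 735 × (1/2)^3.3297 ≈ 73.107 mg.
nefezide: 585 × (1/2)^(909/111) = 585 × (1/2)^8.1892 ≈ 2.0043 mg.
Total = 73.107 + 2.0043 ≈ 75.111 mg.

75.1 mg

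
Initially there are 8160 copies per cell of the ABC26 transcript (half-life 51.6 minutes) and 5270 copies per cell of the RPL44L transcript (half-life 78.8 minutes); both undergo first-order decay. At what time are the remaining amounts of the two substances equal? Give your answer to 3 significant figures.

94.3 minutes

Set 8160·(1/2)^(t/51.6) = 5270·(1/2)^(t/78.8).
Taking log₂: log₂(8160/5270) = t·(1/51.6 − 1/78.8).
log₂(1.5484) = 0.63077; 1/51.6 − 1/78.8 = 0.0066895.
t = 0.63077 / 0.0066895 ≈ 94.292 minutes.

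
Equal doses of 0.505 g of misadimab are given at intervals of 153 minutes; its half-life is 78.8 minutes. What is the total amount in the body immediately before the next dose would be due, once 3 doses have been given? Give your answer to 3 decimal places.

0.175 g

The 3 doses were given 459, 306, 153 minutes ago.
Total = 0.505·(1/2)^(459/78.8) + 0.505·(1/2)^(306/78.8) + 0.505·(1/2)^(153/78.8)
      = 0.008909 + 0.034223 + 0.13146 ≈ 0.1746 g.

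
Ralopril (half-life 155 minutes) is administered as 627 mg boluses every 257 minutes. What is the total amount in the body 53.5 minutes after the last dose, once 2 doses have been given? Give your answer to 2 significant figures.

650 mg

The 2 doses were given 310.5, 53.5 minutes ago.
Total = 627·(1/2)^(310.5/155) + 627·(1/2)^(53.5/155)
      = 156.4 + 493.59 ≈ 649.99 mg.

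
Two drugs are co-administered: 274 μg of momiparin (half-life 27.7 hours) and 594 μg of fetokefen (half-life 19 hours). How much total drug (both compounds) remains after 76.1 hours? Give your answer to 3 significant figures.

77.8 μg

momiparin: 274 × (1/2)^(76.1/27.7) = 274 × (1/2)^2.7473 ≈ 40.807 μg.
fetokefen: 594 × (1/2)^(76.1/19) = 594 × (1/2)^4.0053 ≈ 36.99 μg.
Total = 40.807 + 36.99 ≈ 77.797 μg.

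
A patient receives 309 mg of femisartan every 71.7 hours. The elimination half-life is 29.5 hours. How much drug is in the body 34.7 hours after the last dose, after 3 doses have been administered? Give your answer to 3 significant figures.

The 3 doses were given 178.1, 106.4, 34.7 hours ago.
Total = 309·(1/2)^(178.1/29.5) + 309·(1/2)^(106.4/29.5) + 309·(1/2)^(34.7/29.5)
      = 4.7049 + 25.364 + 136.73 ≈ 166.8 mg.

167 mg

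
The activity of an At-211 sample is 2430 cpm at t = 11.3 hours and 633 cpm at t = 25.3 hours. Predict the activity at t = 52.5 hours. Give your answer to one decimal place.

Over Δt = 25.3 − 11.3 = 14 hours, the level fell by a factor of 2430/633 ≈ 3.8389.
n = log₂(3.8389) ≈ 1.9407 half-lives, so t½ = 14/1.9407 ≈ 7.214 hours.
From t = 25.3 to t = 52.5: 633 × (1/2)^((52.5−25.3)/7.214) ≈ 46.385 cpm.

46.4 cpm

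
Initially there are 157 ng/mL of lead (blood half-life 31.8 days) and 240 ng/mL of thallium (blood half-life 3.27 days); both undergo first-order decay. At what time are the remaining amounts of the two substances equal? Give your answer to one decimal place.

2.2 days

Set 157·(1/2)^(t/31.8) = 240·(1/2)^(t/3.27).
Taking log₂: log₂(157/240) = t·(1/31.8 − 1/3.27).
log₂(0.65417) = -0.61227; 1/31.8 − 1/3.27 = -0.27436.
t = -0.61227 / -0.27436 ≈ 2.2316 days.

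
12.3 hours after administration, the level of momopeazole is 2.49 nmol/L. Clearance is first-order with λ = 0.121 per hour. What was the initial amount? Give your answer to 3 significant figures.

11.0 nmol/L

t½ = ln 2 / λ = 0.69315 / 0.121 ≈ 5.7285 hours.
Number of half-lives elapsed: n = 12.3/5.7285 ≈ 2.1472.
A₀ = A × 2^n = 2.49 × 2^2.1472 = 2.49 × 4.4296 ≈ 11.03 nmol/L.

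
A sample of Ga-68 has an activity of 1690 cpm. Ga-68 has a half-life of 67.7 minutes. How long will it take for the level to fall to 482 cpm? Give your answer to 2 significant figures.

Fraction remaining = 482/1690 ≈ 0.28521.
n = log₂(1690/482) = ln(3.5062)/ln 2 ≈ 1.8099 half-lives.
t = n × t½ = 1.8099 × 67.7 ≈ 122.53 minutes.

120 minutes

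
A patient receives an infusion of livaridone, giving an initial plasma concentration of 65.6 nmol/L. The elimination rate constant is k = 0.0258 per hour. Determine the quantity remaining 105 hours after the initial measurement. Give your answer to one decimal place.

t½ = ln 2 / k = 0.69315 / 0.0258 ≈ 26.866 hours.
Number of half-lives: n = 105/26.866 ≈ 3.9083.
Remaining = 65.6 × (1/2)^3.9083 = 65.6 × 0.066603 ≈ 4.3692 nmol/L.

4.4 nmol/L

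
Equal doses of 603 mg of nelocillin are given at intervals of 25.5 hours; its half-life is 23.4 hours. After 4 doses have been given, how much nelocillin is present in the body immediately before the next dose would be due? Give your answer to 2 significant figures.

The 4 doses were given 102, 76.5, 51, 25.5 hours ago.
Total = 603·(1/2)^(102/23.4) + 603·(1/2)^(76.5/23.4) + 603·(1/2)^(51/23.4) + 603·(1/2)^(25.5/23.4)
      = 29.386 + 62.543 + 133.11 + 283.32 ≈ 508.36 mg.

510 mg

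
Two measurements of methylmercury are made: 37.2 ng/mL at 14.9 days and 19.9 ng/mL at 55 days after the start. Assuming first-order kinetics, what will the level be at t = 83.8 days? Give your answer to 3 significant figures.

Over Δt = 55 − 14.9 = 40.1 days, the level fell by a factor of 37.2/19.9 ≈ 1.8693.
n = log₂(1.8693) ≈ 0.90253 half-lives, so t½ = 40.1/0.90253 ≈ 44.43 days.
From t = 55 to t = 83.8: 19.9 × (1/2)^((83.8−55)/44.43) ≈ 12.698 ng/mL.

12.7 ng/mL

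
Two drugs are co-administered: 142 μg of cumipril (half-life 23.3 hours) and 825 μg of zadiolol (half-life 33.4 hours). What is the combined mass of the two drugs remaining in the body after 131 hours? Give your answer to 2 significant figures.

57 μg

cumipril: 142 × (1/2)^(131/23.3) = 142 × (1/2)^5.6223 ≈ 2.8827 μg.
zadiolol: 825 × (1/2)^(131/33.4) = 825 × (1/2)^3.9222 ≈ 54.421 μg.
Total = 2.8827 + 54.421 ≈ 57.304 μg.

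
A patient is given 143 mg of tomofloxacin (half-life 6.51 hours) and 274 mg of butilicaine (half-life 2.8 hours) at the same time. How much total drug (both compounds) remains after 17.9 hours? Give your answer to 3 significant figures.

tomofloxacin: 143 × (1/2)^(17.9/6.51) = 143 × (1/2)^2.7496 ≈ 21.263 mg.
butilicaine: 274 × (1/2)^(17.9/2.8) = 274 × (1/2)^6.3929 ≈ 3.2607 mg.
Total = 21.263 + 3.2607 ≈ 24.523 mg.

24.5 mg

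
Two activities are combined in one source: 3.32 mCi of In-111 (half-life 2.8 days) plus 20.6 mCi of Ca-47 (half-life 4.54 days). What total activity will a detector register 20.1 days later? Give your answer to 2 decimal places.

0.98 mCi

In-111: 3.32 × (1/2)^(20.1/2.8) = 3.32 × (1/2)^7.1786 ≈ 0.022918 mCi.
Ca-47: 20.6 × (1/2)^(20.1/4.54) = 20.6 × (1/2)^4.4273 ≈ 0.95744 mCi.
Total = 0.022918 + 0.95744 ≈ 0.98036 mCi.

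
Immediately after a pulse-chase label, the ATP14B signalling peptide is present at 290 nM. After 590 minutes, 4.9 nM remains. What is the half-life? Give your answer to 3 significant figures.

A/A₀ = 4.9/290 ≈ 0.016897.
n = log₂(59.184) ≈ 5.8871 half-lives elapsed in 590 minutes.
t½ = 590/5.8871 ≈ 100.22 minutes.

100 minutes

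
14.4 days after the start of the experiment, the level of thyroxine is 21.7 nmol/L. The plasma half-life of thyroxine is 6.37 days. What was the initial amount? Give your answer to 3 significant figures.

104 nmol/L

Number of half-lives elapsed: n = 14.4/6.37 ≈ 2.2606.
A₀ = A × 2^n = 21.7 × 2^2.2606 = 21.7 × 4.7919 ≈ 103.98 nmol/L.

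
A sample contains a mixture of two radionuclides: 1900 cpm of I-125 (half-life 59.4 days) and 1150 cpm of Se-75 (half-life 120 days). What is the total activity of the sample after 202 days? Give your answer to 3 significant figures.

I-125: 1900 × (1/2)^(202/59.4) = 1900 × (1/2)^3.4007 ≈ 179.91 cpm.
Se-75: 1150 × (1/2)^(202/120) = 1150 × (1/2)^1.6833 ≈ 358.07 cpm.
Total = 179.91 + 358.07 ≈ 537.97 cpm.

538 cpm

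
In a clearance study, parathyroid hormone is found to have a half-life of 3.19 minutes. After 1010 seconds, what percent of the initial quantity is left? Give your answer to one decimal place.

1010 seconds = 16.8333 minutes.
n = 16.8333/3.19 ≈ 5.2769 half-lives.
Fraction remaining = (1/2)^5.2769 ≈ 0.025792, i.e. 2.5792%.

2.6%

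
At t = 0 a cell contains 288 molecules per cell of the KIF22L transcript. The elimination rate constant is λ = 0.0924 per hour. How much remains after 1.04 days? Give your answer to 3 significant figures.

t½ = ln 2 / λ = 0.69315 / 0.0924 ≈ 7.5016 hours.
Convert the elapsed time: 1.04 days = 24.96 hours.
Number of half-lives: n = 24.96/7.5016 ≈ 3.3273.
Remaining = 288 × (1/2)^3.3273 = 288 × 0.099629 ≈ 28.693 molecules per cell.

28.7 molecules per cell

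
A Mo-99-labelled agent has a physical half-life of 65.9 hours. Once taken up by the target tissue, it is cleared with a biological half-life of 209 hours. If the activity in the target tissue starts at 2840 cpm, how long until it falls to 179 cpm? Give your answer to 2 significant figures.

1/t_eff = 1/t_phys + 1/t_biol = 1/65.9 + 1/209 = 0.019959 per hour.
t_eff = 65.9 × 209 / (65.9 + 209) ≈ 50.102 hours.
n = log₂(2840/179) ≈ 3.9879; t = 3.9879 × 50.102 ≈ 199.8 hours.

200 hours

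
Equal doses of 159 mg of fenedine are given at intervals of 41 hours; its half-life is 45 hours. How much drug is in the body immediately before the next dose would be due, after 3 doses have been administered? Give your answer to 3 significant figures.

The 3 doses were given 123, 82, 41 hours ago.
Total = 159·(1/2)^(123/45) + 159·(1/2)^(82/45) + 159·(1/2)^(41/45)
      = 23.91 + 44.963 + 84.552 ≈ 153.43 mg.

153 mg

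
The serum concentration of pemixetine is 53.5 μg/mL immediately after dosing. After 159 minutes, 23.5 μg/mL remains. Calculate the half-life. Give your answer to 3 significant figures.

134 minutes

A/A₀ = 23.5/53.5 ≈ 0.43925.
n = log₂(2.2766) ≈ 1.1869 half-lives elapsed in 159 minutes.
t½ = 159/1.1869 ≈ 133.96 minutes.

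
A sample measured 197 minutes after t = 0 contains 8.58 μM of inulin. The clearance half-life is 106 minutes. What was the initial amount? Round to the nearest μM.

Number of half-lives elapsed: n = 197/106 ≈ 1.8585.
A₀ = A × 2^n = 8.58 × 2^1.8585 = 8.58 × 3.6263 ≈ 31.113 μM.

31 μM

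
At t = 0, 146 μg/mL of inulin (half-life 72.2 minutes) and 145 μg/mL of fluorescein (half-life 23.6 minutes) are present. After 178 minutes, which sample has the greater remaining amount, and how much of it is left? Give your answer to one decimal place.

inulin, 26.4 μg/mL

inulin: 146 × (1/2)^2.4654 ≈ 26.436 μg/mL.
fluorescein: 145 × (1/2)^7.5424 ≈ 0.77784 μg/mL.
Inulin has more remaining, at ≈ 26.436 μg/mL.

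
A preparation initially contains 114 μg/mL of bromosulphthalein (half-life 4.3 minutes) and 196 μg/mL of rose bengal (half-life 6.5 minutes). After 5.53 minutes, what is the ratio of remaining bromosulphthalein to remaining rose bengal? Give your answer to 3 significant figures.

0.430

bromosulphthalein: 114 × (1/2)^(5.53/4.3) = 114 × (1/2)^1.286 ≈ 46.748 μg/mL.
rose bengal: 196 × (1/2)^(5.53/6.5) = 196 × (1/2)^0.85077 ≈ 108.68 μg/mL.
Ratio ≈ 46.748 / 108.68 ≈ 0.43015.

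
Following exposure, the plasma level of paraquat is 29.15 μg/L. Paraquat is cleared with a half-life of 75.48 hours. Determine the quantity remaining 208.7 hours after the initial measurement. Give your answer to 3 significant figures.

4.29 μg/L

Number of half-lives: n = 208.7/75.48 ≈ 2.765.
Remaining = 29.15 × (1/2)^2.765 = 29.15 × 0.14712 ≈ 4.2884 μg/L.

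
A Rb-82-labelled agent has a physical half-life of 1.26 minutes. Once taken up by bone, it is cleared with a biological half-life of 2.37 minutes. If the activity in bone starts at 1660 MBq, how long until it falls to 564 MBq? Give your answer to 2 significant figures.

1.3 minutes

1/t_eff = 1/t_phys + 1/t_biol = 1/1.26 + 1/2.37 = 1.2156 per minute.
t_eff = 1.26 × 2.37 / (1.26 + 2.37) ≈ 0.82264 minutes.
n = log₂(1660/564) ≈ 1.5574; t = 1.5574 × 0.82264 ≈ 1.2812 minutes.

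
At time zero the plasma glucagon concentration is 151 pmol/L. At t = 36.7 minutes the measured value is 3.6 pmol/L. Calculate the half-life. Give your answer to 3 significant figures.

6.81 minutes

A/A₀ = 3.6/151 ≈ 0.023841.
n = log₂(41.944) ≈ 5.3904 half-lives elapsed in 36.7 minutes.
t½ = 36.7/5.3904 ≈ 6.8084 minutes.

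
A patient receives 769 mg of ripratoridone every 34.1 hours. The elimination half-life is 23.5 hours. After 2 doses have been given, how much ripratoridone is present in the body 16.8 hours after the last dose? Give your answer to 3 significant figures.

640 mg

The 2 doses were given 50.9, 16.8 hours ago.
Total = 769·(1/2)^(50.9/23.5) + 769·(1/2)^(16.8/23.5)
      = 171.36 + 468.51 ≈ 639.87 mg.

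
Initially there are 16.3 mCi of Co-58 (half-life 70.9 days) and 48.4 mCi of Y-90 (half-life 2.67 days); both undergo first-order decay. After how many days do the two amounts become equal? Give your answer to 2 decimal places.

Set 16.3·(1/2)^(t/70.9) = 48.4·(1/2)^(t/2.67).
Taking log₂: log₂(16.3/48.4) = t·(1/70.9 − 1/2.67).
log₂(0.33678) = -1.5701; 1/70.9 − 1/2.67 = -0.36043.
t = -1.5701 / -0.36043 ≈ 4.3563 days.

4.36 days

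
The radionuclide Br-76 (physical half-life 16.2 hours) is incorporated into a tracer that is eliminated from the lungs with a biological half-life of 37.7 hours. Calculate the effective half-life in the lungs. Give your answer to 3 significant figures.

11.3 hours

1/t_eff = 1/t_phys + 1/t_biol = 1/16.2 + 1/37.7 = 0.088254 per hour.
t_eff = 16.2 × 37.7 / (16.2 + 37.7) ≈ 11.331 hours.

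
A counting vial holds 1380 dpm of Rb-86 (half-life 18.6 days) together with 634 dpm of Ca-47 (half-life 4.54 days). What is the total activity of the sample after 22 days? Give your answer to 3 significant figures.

Rb-86: 1380 × (1/2)^(22/18.6) = 1380 × (1/2)^1.1828 ≈ 607.89 dpm.
Ca-47: 634 × (1/2)^(22/4.54) = 634 × (1/2)^4.8458 ≈ 22.047 dpm.
Total = 607.89 + 22.047 ≈ 629.93 dpm.

630 dpm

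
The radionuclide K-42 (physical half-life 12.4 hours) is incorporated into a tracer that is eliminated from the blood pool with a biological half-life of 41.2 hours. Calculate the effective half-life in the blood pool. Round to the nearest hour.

10 hours

1/t_eff = 1/t_phys + 1/t_biol = 1/12.4 + 1/41.2 = 0.10492 per hour.
t_eff = 12.4 × 41.2 / (12.4 + 41.2) ≈ 9.5313 hours.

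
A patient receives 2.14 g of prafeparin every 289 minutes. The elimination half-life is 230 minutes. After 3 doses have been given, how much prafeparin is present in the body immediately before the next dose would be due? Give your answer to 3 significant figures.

The 3 doses were given 867, 578, 289 minutes ago.
Total = 2.14·(1/2)^(867/230) + 2.14·(1/2)^(578/230) + 2.14·(1/2)^(289/230)
      = 0.15691 + 0.3749 + 0.8957 ≈ 1.4275 g.

1.43 g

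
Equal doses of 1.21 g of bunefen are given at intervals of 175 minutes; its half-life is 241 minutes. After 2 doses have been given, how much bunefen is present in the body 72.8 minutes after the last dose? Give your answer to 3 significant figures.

The 2 doses were given 247.8, 72.8 minutes ago.
Total = 1.21·(1/2)^(247.8/241) + 1.21·(1/2)^(72.8/241)
      = 0.59328 + 0.98141 ≈ 1.5747 g.

1.57 g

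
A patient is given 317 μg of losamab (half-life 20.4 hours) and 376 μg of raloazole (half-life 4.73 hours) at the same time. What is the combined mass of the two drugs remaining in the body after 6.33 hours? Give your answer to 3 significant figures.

404 μg

losamab: 317 × (1/2)^(6.33/20.4) = 317 × (1/2)^0.31029 ≈ 255.65 μg.
raloazole: 376 × (1/2)^(6.33/4.73) = 376 × (1/2)^1.3383 ≈ 148.71 μg.
Total = 255.65 + 148.71 ≈ 404.36 μg.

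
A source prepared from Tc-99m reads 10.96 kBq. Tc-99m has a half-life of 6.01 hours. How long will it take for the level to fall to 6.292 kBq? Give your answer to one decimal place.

Fraction remaining = 6.292/10.96 ≈ 0.57409.
n = log₂(10.96/6.292) = ln(1.7419)/ln 2 ≈ 0.80066 half-lives.
t = n × t½ = 0.80066 × 6.01 ≈ 4.8119 hours.

4.8 hours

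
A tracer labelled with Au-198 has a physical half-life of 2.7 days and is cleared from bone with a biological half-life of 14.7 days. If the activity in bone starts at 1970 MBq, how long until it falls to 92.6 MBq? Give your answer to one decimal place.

10.1 days

1/t_eff = 1/t_phys + 1/t_biol = 1/2.7 + 1/14.7 = 0.4384 per day.
t_eff = 2.7 × 14.7 / (2.7 + 14.7) ≈ 2.281 days.
n = log₂(1970/92.6) ≈ 4.411; t = 4.411 × 2.281 ≈ 10.062 days.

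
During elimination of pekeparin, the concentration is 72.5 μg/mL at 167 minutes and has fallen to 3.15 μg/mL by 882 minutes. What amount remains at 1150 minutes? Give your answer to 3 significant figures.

0.972 μg/mL

Over Δt = 882 − 167 = 715 minutes, the level fell by a factor of 72.5/3.15 ≈ 23.016.
n = log₂(23.016) ≈ 4.5246 half-lives, so t½ = 715/4.5246 ≈ 158.03 minutes.
From t = 882 to t = 1150: 3.15 × (1/2)^((1150−882)/158.03) ≈ 0.97227 μg/mL.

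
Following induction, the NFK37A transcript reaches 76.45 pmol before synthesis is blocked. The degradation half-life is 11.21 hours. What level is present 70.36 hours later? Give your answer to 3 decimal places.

0.986 pmol

Number of half-lives: n = 70.36/11.21 ≈ 6.2765.
Remaining = 76.45 × (1/2)^6.2765 = 76.45 × 0.0129 ≈ 0.98617 pmol.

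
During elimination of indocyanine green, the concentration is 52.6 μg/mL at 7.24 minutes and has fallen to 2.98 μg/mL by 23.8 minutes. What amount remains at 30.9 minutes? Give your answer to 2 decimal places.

0.87 μg/mL

Over Δt = 23.8 − 7.24 = 16.56 minutes, the level fell by a factor of 52.6/2.98 ≈ 17.651.
n = log₂(17.651) ≈ 4.1417 half-lives, so t½ = 16.56/4.1417 ≈ 3.9984 minutes.
From t = 23.8 to t = 30.9: 2.98 × (1/2)^((30.9−23.8)/3.9984) ≈ 0.8703 μg/mL.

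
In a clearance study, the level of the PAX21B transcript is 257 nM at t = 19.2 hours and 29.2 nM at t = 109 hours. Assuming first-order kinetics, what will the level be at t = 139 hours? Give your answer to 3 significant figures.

14.1 nM

Over Δt = 109 − 19.2 = 89.8 hours, the level fell by a factor of 257/29.2 ≈ 8.8014.
n = log₂(8.8014) ≈ 3.1377 half-lives, so t½ = 89.8/3.1377 ≈ 28.619 hours.
From t = 109 to t = 139: 29.2 × (1/2)^((139−109)/28.619) ≈ 14.12 nM.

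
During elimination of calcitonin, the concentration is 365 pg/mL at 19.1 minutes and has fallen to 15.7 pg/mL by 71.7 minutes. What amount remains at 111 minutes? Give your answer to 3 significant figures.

Over Δt = 71.7 − 19.1 = 52.6 minutes, the level fell by a factor of 365/15.7 ≈ 23.248.
n = log₂(23.248) ≈ 4.5391 half-lives, so t½ = 52.6/4.5391 ≈ 11.588 minutes.
From t = 71.7 to t = 111: 15.7 × (1/2)^((111−71.7)/11.588) ≈ 1.4962 pg/mL.

1.50 pg/mL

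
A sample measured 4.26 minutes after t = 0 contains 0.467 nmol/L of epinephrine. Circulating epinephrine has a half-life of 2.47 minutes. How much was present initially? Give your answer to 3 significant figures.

1.54 nmol/L

Number of half-lives elapsed: n = 4.26/2.47 ≈ 1.7247.
A₀ = A × 2^n = 0.467 × 2^1.7247 = 0.467 × 3.3051 ≈ 1.5435 nmol/L.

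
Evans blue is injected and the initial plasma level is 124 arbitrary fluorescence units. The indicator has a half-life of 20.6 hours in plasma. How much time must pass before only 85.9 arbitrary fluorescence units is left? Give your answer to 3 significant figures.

10.9 hours

Fraction remaining = 85.9/124 ≈ 0.69274.
n = log₂(124/85.9) = ln(1.4435)/ln 2 ≈ 0.52961 half-lives.
t = n × t½ = 0.52961 × 20.6 ≈ 10.91 hours.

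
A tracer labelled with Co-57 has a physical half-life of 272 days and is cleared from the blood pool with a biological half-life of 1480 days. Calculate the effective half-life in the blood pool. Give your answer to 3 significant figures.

1/t_eff = 1/t_phys + 1/t_biol = 1/272 + 1/1480 = 0.0043521 per day.
t_eff = 272 × 1480 / (272 + 1480) ≈ 229.77 days.

230 days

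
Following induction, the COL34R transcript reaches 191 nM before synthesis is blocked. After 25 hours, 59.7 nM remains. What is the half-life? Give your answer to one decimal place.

A/A₀ = 59.7/191 ≈ 0.31257.
n = log₂(3.1993) ≈ 1.6778 half-lives elapsed in 25 hours.
t½ = 25/1.6778 ≈ 14.901 hours.

14.9 hours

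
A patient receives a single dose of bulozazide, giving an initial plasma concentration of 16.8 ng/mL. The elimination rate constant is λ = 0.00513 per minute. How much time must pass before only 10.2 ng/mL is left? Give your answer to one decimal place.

t½ = ln 2 / λ = 0.69315 / 0.00513 ≈ 135.12 minutes.
Fraction remaining = 10.2/16.8 ≈ 0.60714.
n = log₂(16.8/10.2) = ln(1.6471)/ln 2 ≈ 0.71989 half-lives.
t = n × t½ = 0.71989 × 135.12 ≈ 97.269 minutes.

97.3 minutes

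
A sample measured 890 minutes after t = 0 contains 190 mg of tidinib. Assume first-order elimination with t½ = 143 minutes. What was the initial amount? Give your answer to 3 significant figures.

14200 mg

Number of half-lives elapsed: n = 890/143 ≈ 6.2238.
A₀ = A × 2^n = 190 × 2^6.2238 = 190 × 74.738 ≈ 14200 mg.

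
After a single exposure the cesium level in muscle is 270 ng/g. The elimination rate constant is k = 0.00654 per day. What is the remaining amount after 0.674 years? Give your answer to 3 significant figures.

t½ = ln 2 / k = 0.69315 / 0.00654 ≈ 105.99 days.
Convert the elapsed time: 0.674 years = 246.01 days.
Number of half-lives: n = 246.01/105.99 ≈ 2.3212.
Remaining = 270 × (1/2)^2.3212 = 270 × 0.20011 ≈ 54.029 ng/g.

54.0 ng/g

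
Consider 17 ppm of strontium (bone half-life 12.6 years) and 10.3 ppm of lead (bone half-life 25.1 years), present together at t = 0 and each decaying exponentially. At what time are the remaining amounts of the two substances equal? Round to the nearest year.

18 years

Set 17·(1/2)^(t/12.6) = 10.3·(1/2)^(t/25.1).
Taking log₂: log₂(17/10.3) = t·(1/12.6 − 1/25.1).
log₂(1.6505) = 0.72289; 1/12.6 − 1/25.1 = 0.039524.
t = 0.72289 / 0.039524 ≈ 18.29 years.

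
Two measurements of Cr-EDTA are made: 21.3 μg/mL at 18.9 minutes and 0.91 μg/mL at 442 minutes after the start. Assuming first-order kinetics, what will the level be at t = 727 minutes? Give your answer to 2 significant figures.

Over Δt = 442 − 18.9 = 423.1 minutes, the level fell by a factor of 21.3/0.91 ≈ 23.407.
n = log₂(23.407) ≈ 4.5488 half-lives, so t½ = 423.1/4.5488 ≈ 93.013 minutes.
From t = 442 to t = 727: 0.91 × (1/2)^((727−442)/93.013) ≈ 0.10881 μg/mL.

0.11 μg/mL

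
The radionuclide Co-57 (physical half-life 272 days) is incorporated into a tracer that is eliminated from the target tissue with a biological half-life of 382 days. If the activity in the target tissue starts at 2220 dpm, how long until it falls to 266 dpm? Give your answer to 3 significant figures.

1/t_eff = 1/t_phys + 1/t_biol = 1/272 + 1/382 = 0.0062943 per day.
t_eff = 272 × 382 / (272 + 382) ≈ 158.87 days.
n = log₂(2220/266) ≈ 3.0611; t = 3.0611 × 158.87 ≈ 486.32 days.

486 days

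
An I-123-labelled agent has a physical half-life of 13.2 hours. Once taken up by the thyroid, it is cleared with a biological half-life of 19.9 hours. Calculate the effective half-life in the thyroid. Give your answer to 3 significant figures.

7.94 hours

1/t_eff = 1/t_phys + 1/t_biol = 1/13.2 + 1/19.9 = 0.12601 per hour.
t_eff = 13.2 × 19.9 / (13.2 + 19.9) ≈ 7.936 hours.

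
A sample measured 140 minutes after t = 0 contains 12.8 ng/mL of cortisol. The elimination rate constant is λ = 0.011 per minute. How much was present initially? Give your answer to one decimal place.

59.7 ng/mL

t½ = ln 2 / λ = 0.69315 / 0.011 ≈ 63.013 minutes.
Number of half-lives elapsed: n = 140/63.013 ≈ 2.2218.
A₀ = A × 2^n = 12.8 × 2^2.2218 = 12.8 × 4.6646 ≈ 59.707 ng/mL.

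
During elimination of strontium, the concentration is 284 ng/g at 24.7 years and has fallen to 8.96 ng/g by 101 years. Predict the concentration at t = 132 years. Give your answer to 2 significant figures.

2.2 ng/g

Over Δt = 101 − 24.7 = 76.3 years, the level fell by a factor of 284/8.96 ≈ 31.696.
n = log₂(31.696) ≈ 4.9862 half-lives, so t½ = 76.3/4.9862 ≈ 15.302 years.
From t = 101 to t = 132: 8.96 × (1/2)^((132−101)/15.302) ≈ 2.2002 ng/g.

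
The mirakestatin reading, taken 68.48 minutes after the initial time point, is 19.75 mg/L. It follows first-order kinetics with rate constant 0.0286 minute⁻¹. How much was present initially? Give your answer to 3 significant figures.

140 mg/L

t½ = ln 2 / λ = 0.69315 / 0.0286 ≈ 24.236 minutes.
Number of half-lives elapsed: n = 68.48/24.236 ≈ 2.8256.
A₀ = A × 2^n = 19.75 × 2^2.8256 = 19.75 × 7.0889 ≈ 140.01 mg/L.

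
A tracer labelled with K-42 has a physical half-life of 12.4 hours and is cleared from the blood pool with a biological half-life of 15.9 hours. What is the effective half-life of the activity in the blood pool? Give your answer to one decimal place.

1/t_eff = 1/t_phys + 1/t_biol = 1/12.4 + 1/15.9 = 0.14354 per hour.
t_eff = 12.4 × 15.9 / (12.4 + 15.9) ≈ 6.9668 hours.

7.0 hours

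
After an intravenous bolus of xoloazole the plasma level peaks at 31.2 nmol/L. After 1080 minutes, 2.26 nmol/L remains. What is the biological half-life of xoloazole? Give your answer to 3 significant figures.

285 minutes

A/A₀ = 2.26/31.2 ≈ 0.072436.
n = log₂(13.805) ≈ 3.7872 half-lives elapsed in 1080 minutes.
t½ = 1080/3.7872 ≈ 285.17 minutes.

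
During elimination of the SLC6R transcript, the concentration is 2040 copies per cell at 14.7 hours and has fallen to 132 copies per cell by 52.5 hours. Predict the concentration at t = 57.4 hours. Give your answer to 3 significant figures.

92.6 copies per cell

Over Δt = 52.5 − 14.7 = 37.8 hours, the level fell by a factor of 2040/132 ≈ 15.455.
n = log₂(15.455) ≈ 3.95 half-lives, so t½ = 37.8/3.95 ≈ 9.5697 hours.
From t = 52.5 to t = 57.4: 132 × (1/2)^((57.4−52.5)/9.5697) ≈ 92.563 copies per cell.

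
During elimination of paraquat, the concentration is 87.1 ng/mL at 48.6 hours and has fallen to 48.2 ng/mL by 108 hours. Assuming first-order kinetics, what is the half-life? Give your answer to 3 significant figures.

Over Δt = 108 − 48.6 = 59.4 hours, the level fell by a factor of 87.1/48.2 ≈ 1.8071.
n = log₂(1.8071) ≈ 0.85364 half-lives, so t½ = 59.4/0.85364 ≈ 69.584 hours.

69.6 hours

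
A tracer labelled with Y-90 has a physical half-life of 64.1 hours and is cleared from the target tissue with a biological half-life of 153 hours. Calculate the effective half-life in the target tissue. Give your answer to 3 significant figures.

45.2 hours

1/t_eff = 1/t_phys + 1/t_biol = 1/64.1 + 1/153 = 0.022137 per hour.
t_eff = 64.1 × 153 / (64.1 + 153) ≈ 45.174 hours.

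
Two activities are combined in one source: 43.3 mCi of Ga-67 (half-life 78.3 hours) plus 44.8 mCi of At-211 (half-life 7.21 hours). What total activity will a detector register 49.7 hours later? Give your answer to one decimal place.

28.3 mCi

Ga-67: 43.3 × (1/2)^(49.7/78.3) = 43.3 × (1/2)^0.63474 ≈ 27.888 mCi.
At-211: 44.8 × (1/2)^(49.7/7.21) = 44.8 × (1/2)^6.8932 ≈ 0.37689 mCi.
Total = 27.888 + 0.37689 ≈ 28.265 mCi.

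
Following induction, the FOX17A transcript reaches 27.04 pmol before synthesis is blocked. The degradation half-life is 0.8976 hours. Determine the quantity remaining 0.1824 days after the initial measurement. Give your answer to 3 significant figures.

0.920 pmol

Convert the elapsed time: 0.1824 days = 4.3776 hours.
Number of half-lives: n = 4.3776/0.8976 ≈ 4.877.
Remaining = 27.04 × (1/2)^4.877 = 27.04 × 0.034031 ≈ 0.9202 pmol.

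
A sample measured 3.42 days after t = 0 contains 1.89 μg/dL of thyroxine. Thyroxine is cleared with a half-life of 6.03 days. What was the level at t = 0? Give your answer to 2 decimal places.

2.80 μg/dL

Number of half-lives elapsed: n = 3.42/6.03 ≈ 0.56716.
A₀ = A × 2^n = 1.89 × 2^0.56716 = 1.89 × 1.4816 ≈ 2.8002 μg/dL.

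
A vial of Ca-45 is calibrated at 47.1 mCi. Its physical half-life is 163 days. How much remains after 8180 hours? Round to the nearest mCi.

Convert the elapsed time: 8180 hours = 340.833 days.
Number of half-lives: n = 340.833/163 ≈ 2.091.
Remaining = 47.1 × (1/2)^2.091 = 47.1 × 0.23472 ≈ 11.055 mCi.

11 mCi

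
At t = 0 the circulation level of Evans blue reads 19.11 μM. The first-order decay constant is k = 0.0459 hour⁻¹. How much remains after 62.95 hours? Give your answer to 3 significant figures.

1.06 μM

t½ = ln 2 / k = 0.69315 / 0.0459 ≈ 15.101 hours.
Number of half-lives: n = 62.95/15.101 ≈ 4.1685.
Remaining = 19.11 × (1/2)^4.1685 = 19.11 × 0.055609 ≈ 1.0627 μM.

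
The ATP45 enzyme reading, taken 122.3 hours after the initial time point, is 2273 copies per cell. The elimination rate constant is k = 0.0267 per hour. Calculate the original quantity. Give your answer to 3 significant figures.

59500 copies per cell

t½ = ln 2 / k = 0.69315 / 0.0267 ≈ 25.961 hours.
Number of half-lives elapsed: n = 122.3/25.961 ≈ 4.711.
A₀ = A × 2^n = 2273 × 2^4.711 = 2273 × 26.191 ≈ 59532 copies per cell.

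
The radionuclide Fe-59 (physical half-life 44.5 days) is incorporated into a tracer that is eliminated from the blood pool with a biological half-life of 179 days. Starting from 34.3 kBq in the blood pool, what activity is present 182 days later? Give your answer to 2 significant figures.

1.0 kBq

1/t_eff = 1/t_phys + 1/t_biol = 1/44.5 + 1/179 = 0.028059 per day.
t_eff = 44.5 × 179 / (44.5 + 179) ≈ 35.64 days.
Remaining = 34.3 × (1/2)^(182/35.64) = 34.3 × (1/2)^5.1066 ≈ 0.9955 kBq.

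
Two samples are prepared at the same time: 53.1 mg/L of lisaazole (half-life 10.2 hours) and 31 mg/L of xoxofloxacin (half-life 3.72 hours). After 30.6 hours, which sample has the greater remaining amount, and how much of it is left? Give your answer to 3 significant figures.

lisaazole: 53.1 × (1/2)^3 ≈ 6.6375 mg/L.
xoxofloxacin: 31 × (1/2)^8.2258 ≈ 0.10355 mg/L.
Lisaazole has more remaining, at ≈ 6.6375 mg/L.

lisaazole, 6.64 mg/L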